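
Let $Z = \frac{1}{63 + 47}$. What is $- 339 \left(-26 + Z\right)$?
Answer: $\frac{969201}{110} \approx 8810.9$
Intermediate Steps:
$Z = \frac{1}{110} \approx 0.0090909$
$- 339 \left(-26 + Z\right) = - 339 \left(-26 + \frac{1}{110}\right) = \left(-339\right) \left(- \frac{2859}{110}\right) = \frac{969201}{110}$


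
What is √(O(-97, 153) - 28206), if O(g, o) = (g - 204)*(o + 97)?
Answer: 4*I*√6466 ≈ 321.65*I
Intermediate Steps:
O(g, o) = (-204 + g)*(97 + o)
√(O(-97, 153) - 28206) = √((-19788 - 204*153 + 97*(-97) - 97*153) - 28206) = √((-19788 - 31212 - 9409 - 14841) - 28206) = √(-75250 - 28206) = √(-103456) = 4*I*√6466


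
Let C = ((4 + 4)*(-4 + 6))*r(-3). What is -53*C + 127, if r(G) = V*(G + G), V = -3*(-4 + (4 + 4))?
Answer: -60929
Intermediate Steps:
V = -12 (V = -3*(-4 + 8) = -3*4 = -12)
r(G) = -24*G (r(G) = -12*(G + G) = -24*G)
C = 1152 (C = ((4 + 4)*(-4 + 6))*(-24*(-3)) = (8*2)*72 = 16*72 = 1152)
-53*C + 127 = -53*1152 + 127 = -61056 + 127 = -60929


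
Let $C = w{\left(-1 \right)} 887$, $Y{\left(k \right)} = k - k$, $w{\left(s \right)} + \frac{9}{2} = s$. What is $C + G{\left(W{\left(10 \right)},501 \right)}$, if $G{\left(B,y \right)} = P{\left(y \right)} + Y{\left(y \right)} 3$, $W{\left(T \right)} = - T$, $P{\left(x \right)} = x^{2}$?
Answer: $\frac{492245}{2} \approx 2.4612 \cdot 10^{5}$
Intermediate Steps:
$w{\left(s \right)} = - \frac{9}{2} + s$
$Y{\left(k \right)} = 0$
$G{\left(B,y \right)} = y^{2}$ ($G{\left(B,y \right)} = y^{2} + 0 \cdot 3 = y^{2} + 0 = y^{2}$)
$C = - \frac{9757}{2}$ ($C = \left(- \frac{9}{2} - 1\right) 887 = \left(- \frac{11}{2}\right) 887 = - \frac{9757}{2} \approx -4878.5$)
$C + G{\left(W{\left(10 \right)},501 \right)} = - \frac{9757}{2} + 501^{2} = - \frac{9757}{2} + 251001 = \frac{492245}{2}$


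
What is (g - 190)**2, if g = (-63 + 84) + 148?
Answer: 441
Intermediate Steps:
g = 169 (g = 21 + 148 = 169)
(g - 190)**2 = (169 - 190)**2 = (-21)**2 = 441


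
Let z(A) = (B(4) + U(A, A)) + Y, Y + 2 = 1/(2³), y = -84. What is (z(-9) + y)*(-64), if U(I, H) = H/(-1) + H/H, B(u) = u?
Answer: 4600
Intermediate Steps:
Y = -15/8 (Y = -2 + 1/(2³) = -2 + 1/8 = -2 + ⅛ = -15/8 ≈ -1.8750)
U(I, H) = 1 - H (U(I, H) = H*(-1) + 1 = -H + 1 = 1 - H)
z(A) = 25/8 - A (z(A) = (4 + (1 - A)) - 15/8 = (5 - A) - 15/8 = 25/8 - A)
(z(-9) + y)*(-64) = ((25/8 - 1*(-9)) - 84)*(-64) = ((25/8 + 9) - 84)*(-64) = (97/8 - 84)*(-64) = -575/8*(-64) = 4600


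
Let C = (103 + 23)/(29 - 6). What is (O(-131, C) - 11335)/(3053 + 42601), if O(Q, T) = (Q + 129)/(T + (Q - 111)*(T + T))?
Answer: -7498102/30200121 ≈ -0.24828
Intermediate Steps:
C = 126/23 ≈ 5.4783
O(Q, T) = (129 + Q)/(T + 2*T*(-111 + Q)) (O(Q, T) = (129 + Q)/(T + (-111 + Q)*(2*T)) = (129 + Q)/(T + 2*T*(-111 + Q)))
(O(-131, C) - 11335)/(3053 + 42601) = ((129 - 131)/((126/23)*(-221 + 2*(-131))) - 11335)/(3053 + 42601) = ((23/126)*(-2)/(-221 - 262) - 11335)/45654 = ((23/126)*(-2)/(-483) - 11335)*(1/45654) = ((23/126)*(-1/483)*(-2) - 11335)*(1/45654) = (1/1323 - 11335)*(1/45654) = -14996204/1323*1/45654 = -7498102/30200121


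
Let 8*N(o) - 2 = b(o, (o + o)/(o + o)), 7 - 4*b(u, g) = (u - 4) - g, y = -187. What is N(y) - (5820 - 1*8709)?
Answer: 92655/32 ≈ 2895.5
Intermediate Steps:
b(u, g) = 11/4 - u/4 + g/4 (b(u, g) = 7/4 - ((u - 4) - g)/4 = 7/4 - ((-4 + u) - g)/4 = 7/4 - (-4 + u - g)/4 = 7/4 + (1 - u/4 + g/4) = 11/4 - u/4 + g/4)
N(o) = 5/8 - o/32 (N(o) = ¼ + (11/4 - o/4 + ((o + o)/(o + o))/4)/8 = ¼ + (11/4 - o/4 + ((2*o)/((2*o)))/4)/8 = ¼ + (11/4 - o/4 + ((2*o)*(1/(2*o)))/4)/8 = ¼ + (11/4 - o/4 + (¼)*1)/8 = ¼ + (11/4 - o/4 + ¼)/8 = ¼ + (3 - o/4)/8 = ¼ + (3/8 - o/32) = 5/8 - o/32)
N(y) - (5820 - 1*8709) = (5/8 - 1/32*(-187)) - (5820 - 1*8709) = (5/8 + 187/32) - (5820 - 8709) = 207/32 - 1*(-2889) = 207/32 + 2889 = 92655/32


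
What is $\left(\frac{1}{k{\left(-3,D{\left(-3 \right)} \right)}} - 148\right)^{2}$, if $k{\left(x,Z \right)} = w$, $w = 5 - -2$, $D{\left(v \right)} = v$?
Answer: $\frac{1071225}{49} \approx 21862.0$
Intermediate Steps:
$w = 7$ ($w = 5 + 2 = 7$)
$k{\left(x,Z \right)} = 7$
$\left(\frac{1}{k{\left(-3,D{\left(-3 \right)} \right)}} - 148\right)^{2} = \left(\frac{1}{7} - 148\right)^{2} = \left(- \frac{1035}{7}\right)^{2} = \frac{1071225}{49}$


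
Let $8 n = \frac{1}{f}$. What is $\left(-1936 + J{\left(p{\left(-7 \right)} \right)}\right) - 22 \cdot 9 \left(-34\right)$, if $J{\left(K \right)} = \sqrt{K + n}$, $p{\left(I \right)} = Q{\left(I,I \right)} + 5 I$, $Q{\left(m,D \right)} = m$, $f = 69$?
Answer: $4796 + \frac{i \sqrt{3199254}}{276} \approx 4796.0 + 6.4806 i$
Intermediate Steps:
$p{\left(I \right)} = 6 I$ ($p{\left(I \right)} = I + 5 I = 6 I$)
$n = \frac{1}{552}$ ($n = \frac{1}{8 \cdot 69} = \frac{1}{8} \cdot \frac{1}{69} = \frac{1}{552} \approx 0.0018116$)
$J{\left(K \right)} = \sqrt{\frac{1}{552} + K}$ ($J{\left(K \right)} = \sqrt{K + \frac{1}{552}} = \sqrt{\frac{1}{552} + K}$)
$\left(-1936 + J{\left(p{\left(-7 \right)} \right)}\right) - 22 \cdot 9 \left(-34\right) = \left(-1936 + \frac{\sqrt{138 + 76176 \cdot 6 \left(-7\right)}}{276}\right) - 22 \cdot 9 \left(-34\right) = \left(-1936 + \frac{\sqrt{138 + 76176 \left(-42\right)}}{276}\right) - 198 \left(-34\right) = \left(-1936 + \frac{\sqrt{138 - 3199392}}{276}\right) - -6732 = \left(-1936 + \frac{\sqrt{-3199254}}{276}\right) + 6732 = \left(-1936 + \frac{i \sqrt{3199254}}{276}\right) + 6732 = 4796 + \frac{i \sqrt{3199254}}{276}$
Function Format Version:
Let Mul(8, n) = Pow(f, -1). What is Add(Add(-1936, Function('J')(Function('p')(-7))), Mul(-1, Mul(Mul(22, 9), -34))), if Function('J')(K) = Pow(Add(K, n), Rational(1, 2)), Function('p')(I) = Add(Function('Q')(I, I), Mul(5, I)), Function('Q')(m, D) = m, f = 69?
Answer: Add(4796, Mul(Rational(1, 276), I, Pow(3199254, Rational(1, 2)))) ≈ Add(4796.0, Mul(6.4806, I))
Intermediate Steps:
Function('p')(I) = Mul(6, I) (Function('p')(I) = Add(I, Mul(5, I)) = Mul(6, I))
n = Rational(1, 552) (n = Mul(Rational(1, 8), Pow(69, -1)) = Mul(Rational(1, 8), Rational(1, 69)) = Rational(1, 552) ≈ 0.0018116)
Function('J')(K) = Pow(Add(Rational(1, 552), K), Rational(1, 2)) (Function('J')(K) = Pow(Add(K, Rational(1, 552)), Rational(1, 2)) = Pow(Add(Rational(1, 552), K), Rational(1, 2)))
Add(Add(-1936, Function('J')(Function('p')(-7))), Mul(-1, Mul(Mul(22, 9), -34))) = Add(Add(-1936, Mul(Rational(1, 276), Pow(Add(138, Mul(76176, Mul(6, -7))), Rational(1, 2)))), Mul(-1, Mul(Mul(22, 9), -34))) = Add(Add(-1936, Mul(Rational(1, 276), Pow(Add(138, Mul(76176, -42)), Rational(1, 2)))), Mul(-1, Mul(198, -34))) = Add(Add(-1936, Mul(Rational(1, 276), Pow(Add(138, -3199392), Rational(1, 2)))), Mul(-1, -6732)) = Add(Add(-1936, Mul(Rational(1, 276), Pow(-3199254, Rational(1, 2)))), 6732) = Add(Add(-1936, Mul(Rational(1, 276), Mul(I, Pow(3199254, Rational(1, 2))))), 6732) = Add(Add(-1936, Mul(Rational(1, 276), I, Pow(3199254, Rational(1, 2)))), 6732) = Add(4796, Mul(Rational(1, 276), I, Pow(3199254, Rational(1, 2))))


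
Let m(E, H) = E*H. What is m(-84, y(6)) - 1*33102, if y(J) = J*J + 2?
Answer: -36294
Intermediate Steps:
y(J) = 2 + J² (y(J) = J² + 2 = 2 + J²)
m(-84, y(6)) - 1*33102 = -84*(2 + 6²) - 1*33102 = -84*(2 + 36) - 33102 = -84*38 - 33102 = -3192 - 33102 = -36294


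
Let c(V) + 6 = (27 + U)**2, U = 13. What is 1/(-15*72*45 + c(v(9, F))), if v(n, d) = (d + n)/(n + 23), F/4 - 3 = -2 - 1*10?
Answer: -1/47006 ≈ -2.1274e-5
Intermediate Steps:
F = -36 (F = 12 + 4*(-2 - 1*10) = 12 + 4*(-2 - 10) = 12 + 4*(-12) = 12 - 48 = -36)
v(n, d) = (d + n)/(23 + n)
c(V) = 1594 (c(V) = -6 + (27 + 13)**2 = -6 + 40**2 = -6 + 1600 = 1594)
1/(-15*72*45 + c(v(9, F))) = 1/(-15*72*45 + 1594) = 1/(-1080*45 + 1594) = 1/(-48600 + 1594) = 1/(-47006) = -1/47006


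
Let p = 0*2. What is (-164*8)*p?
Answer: 0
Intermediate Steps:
p = 0
(-164*8)*p = -164*8*0 = -1312*0 = 0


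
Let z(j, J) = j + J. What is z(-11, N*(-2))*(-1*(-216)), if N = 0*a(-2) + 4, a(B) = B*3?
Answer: -4104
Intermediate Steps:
a(B) = 3*B
N = 4 (N = 0*(3*(-2)) + 4 = 0*(-6) + 4 = 0 + 4 = 4)
z(j, J) = J + j
z(-11, N*(-2))*(-1*(-216)) = (4*(-2) - 11)*(-1*(-216)) = (-8 - 11)*216 = -19*216 = -4104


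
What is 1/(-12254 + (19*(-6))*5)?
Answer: -1/12824 ≈ -7.7979e-5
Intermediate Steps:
1/(-12254 + (19*(-6))*5) = 1/(-12254 - 114*5) = 1/(-12254 - 570) = 1/(-12824) = -1/12824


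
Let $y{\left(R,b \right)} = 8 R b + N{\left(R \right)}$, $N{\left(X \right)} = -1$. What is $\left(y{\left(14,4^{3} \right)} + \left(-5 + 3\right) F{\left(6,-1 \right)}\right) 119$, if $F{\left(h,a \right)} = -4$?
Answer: $853825$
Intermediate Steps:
$y{\left(R,b \right)} = -1 + 8 R b$ ($y{\left(R,b \right)} = 8 R b - 1 = -1 + 8 R b$)
$\left(y{\left(14,4^{3} \right)} + \left(-5 + 3\right) F{\left(6,-1 \right)}\right) 119 = \left(\left(-1 + 8 \cdot 14 \cdot 4^{3}\right) + \left(-5 + 3\right) \left(-4\right)\right) 119 = \left(\left(-1 + 8 \cdot 14 \cdot 64\right) - -8\right) 119 = \left(\left(-1 + 7168\right) + 8\right) 119 = \left(7167 + 8\right) 119 = 7175 \cdot 119 = 853825$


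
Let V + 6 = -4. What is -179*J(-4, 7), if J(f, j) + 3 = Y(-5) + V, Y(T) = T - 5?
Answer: 4117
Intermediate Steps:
V = -10 (V = -6 - 4 = -10)
Y(T) = -5 + T
J(f, j) = -23 (J(f, j) = -3 + ((-5 - 5) - 10) = -3 + (-10 - 10) = -3 - 20 = -23)
-179*J(-4, 7) = -179*(-23) = 4117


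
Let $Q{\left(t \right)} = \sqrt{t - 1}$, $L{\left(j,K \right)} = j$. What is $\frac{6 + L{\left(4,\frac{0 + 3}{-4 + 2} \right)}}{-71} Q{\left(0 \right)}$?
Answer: $- \frac{10 i}{71} \approx - 0.14085 i$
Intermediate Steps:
$Q{\left(t \right)} = \sqrt{-1 + t}$
$\frac{6 + L{\left(4,\frac{0 + 3}{-4 + 2} \right)}}{-71} Q{\left(0 \right)} = \frac{6 + 4}{-71} \sqrt{-1 + 0} = 10 \left(- \frac{1}{71}\right) \sqrt{-1} = - \frac{10 i}{71}$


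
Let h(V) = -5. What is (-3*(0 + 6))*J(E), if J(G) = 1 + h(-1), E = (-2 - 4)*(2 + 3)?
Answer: 72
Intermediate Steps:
E = -30 (E = -6*5 = -30)
J(G) = -4 (J(G) = 1 - 5 = -4)
(-3*(0 + 6))*J(E) = -3*(0 + 6)*(-4) = -3*6*(-4) = -18*(-4) = 72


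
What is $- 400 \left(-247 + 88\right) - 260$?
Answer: $63340$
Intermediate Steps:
$- 400 \left(-247 + 88\right) - 260 = \left(-400\right) \left(-159\right) - 260 = 63600 - 260 = 63340$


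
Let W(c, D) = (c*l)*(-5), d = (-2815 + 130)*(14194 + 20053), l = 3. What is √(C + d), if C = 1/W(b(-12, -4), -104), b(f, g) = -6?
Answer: I*√82757875490/30 ≈ 9589.2*I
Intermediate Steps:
d = -91953195 (d = -2685*34247 = -91953195)
W(c, D) = -15*c (W(c, D) = (c*3)*(-5) = (3*c)*(-5) = -15*c)
C = 1/90 (C = 1/(-15*(-6)) = 1/90 ≈ 0.011111)
√(C + d) = √(1/90 - 91953195) = √(-8275787549/90) = I*√82757875490/30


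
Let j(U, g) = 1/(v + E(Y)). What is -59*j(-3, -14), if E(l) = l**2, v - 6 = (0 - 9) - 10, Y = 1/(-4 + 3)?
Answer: 59/12 ≈ 4.9167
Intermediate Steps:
Y = -1 (Y = 1/(-1) = -1)
v = -13 (v = 6 + ((0 - 9) - 10) = 6 + (-9 - 10) = 6 - 19 = -13)
j(U, g) = -1/12 (j(U, g) = 1/(-13 + (-1)**2) = 1/(-13 + 1) = 1/(-12) = -1/12)
-59*j(-3, -14) = -59*(-1/12) = 59/12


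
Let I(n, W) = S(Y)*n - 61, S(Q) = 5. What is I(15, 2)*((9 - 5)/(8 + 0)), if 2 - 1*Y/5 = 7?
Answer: 7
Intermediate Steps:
Y = -25 (Y = 10 - 5*7 = 10 - 35 = -25)
I(n, W) = -61 + 5*n (I(n, W) = 5*n - 61 = -61 + 5*n)
I(15, 2)*((9 - 5)/(8 + 0)) = (-61 + 5*15)*((9 - 5)/(8 + 0)) = (-61 + 75)*(4/8) = 14*(4*(⅛)) = 14*(½) = 7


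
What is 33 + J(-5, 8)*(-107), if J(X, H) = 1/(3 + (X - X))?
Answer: -8/3 ≈ -2.6667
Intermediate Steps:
J(X, H) = 1/3 (J(X, H) = 1/(3 + 0) = 1/3)
33 + J(-5, 8)*(-107) = 33 + (1/3)*(-107) = 33 - 107/3 = -8/3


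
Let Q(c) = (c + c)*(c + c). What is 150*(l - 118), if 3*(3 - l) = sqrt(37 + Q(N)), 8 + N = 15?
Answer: -17250 - 50*sqrt(233) ≈ -18013.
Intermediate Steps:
N = 7 (N = -8 + 15 = 7)
Q(c) = 4*c**2 (Q(c) = (2*c)*(2*c) = 4*c**2)
l = 3 - sqrt(233)/3 (l = 3 - sqrt(37 + 4*7**2)/3 = 3 - sqrt(37 + 4*49)/3 = 3 - sqrt(37 + 196)/3 = 3 - sqrt(233)/3 ≈ -2.0881)
150*(l - 118) = 150*((3 - sqrt(233)/3) - 118) = 150*(-115 - sqrt(233)/3) = -17250 - 50*sqrt(233)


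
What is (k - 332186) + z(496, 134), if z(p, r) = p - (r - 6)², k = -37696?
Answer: -385770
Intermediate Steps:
z(p, r) = p - (-6 + r)²
(k - 332186) + z(496, 134) = (-37696 - 332186) + (496 - (-6 + 134)²) = -369882 + (496 - 1*128²) = -369882 + (496 - 1*16384) = -369882 + (496 - 16384) = -369882 - 15888 = -385770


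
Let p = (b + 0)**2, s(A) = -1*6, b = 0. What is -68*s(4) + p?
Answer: 408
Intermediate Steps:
s(A) = -6
p = 0 (p = (0 + 0)**2 = 0**2 = 0)
-68*s(4) + p = -68*(-6) + 0 = 408 + 0 = 408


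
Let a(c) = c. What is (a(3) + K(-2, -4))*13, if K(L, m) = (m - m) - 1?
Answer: 26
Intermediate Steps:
K(L, m) = -1 (K(L, m) = 0 - 1 = -1)
(a(3) + K(-2, -4))*13 = (3 - 1)*13 = 2*13 = 26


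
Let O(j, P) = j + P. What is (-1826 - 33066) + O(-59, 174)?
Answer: -34777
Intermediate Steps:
O(j, P) = P + j
(-1826 - 33066) + O(-59, 174) = (-1826 - 33066) + (174 - 59) = -34892 + 115 = -34777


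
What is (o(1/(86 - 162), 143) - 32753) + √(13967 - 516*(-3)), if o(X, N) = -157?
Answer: -32910 + √15515 ≈ -32785.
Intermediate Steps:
(o(1/(86 - 162), 143) - 32753) + √(13967 - 516*(-3)) = (-157 - 32753) + √(13967 - 516*(-3)) = -32910 + √(13967 + 1548) = -32910 + √15515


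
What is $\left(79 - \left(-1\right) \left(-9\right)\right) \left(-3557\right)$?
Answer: $-248990$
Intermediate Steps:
$\left(79 - \left(-1\right) \left(-9\right)\right) \left(-3557\right) = \left(79 - 9\right) \left(-3557\right) = 70 \left(-3557\right) = -248990$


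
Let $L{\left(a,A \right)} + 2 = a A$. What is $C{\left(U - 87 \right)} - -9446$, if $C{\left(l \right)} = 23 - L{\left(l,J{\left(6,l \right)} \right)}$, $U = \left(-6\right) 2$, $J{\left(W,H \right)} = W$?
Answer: $10065$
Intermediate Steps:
$U = -12$
$L{\left(a,A \right)} = -2 + A a$ ($L{\left(a,A \right)} = -2 + a A = -2 + A a$)
$C{\left(l \right)} = 25 - 6 l$ ($C{\left(l \right)} = 23 - \left(-2 + 6 l\right) = 25 - 6 l$)
$C{\left(U - 87 \right)} - -9446 = \left(25 - 6 \left(-12 - 87\right)\right) - -9446 = \left(25 - 6 \left(-12 - 87\right)\right) + 9446 = \left(25 - -594\right) + 9446 = \left(25 + 594\right) + 9446 = 619 + 9446 = 10065$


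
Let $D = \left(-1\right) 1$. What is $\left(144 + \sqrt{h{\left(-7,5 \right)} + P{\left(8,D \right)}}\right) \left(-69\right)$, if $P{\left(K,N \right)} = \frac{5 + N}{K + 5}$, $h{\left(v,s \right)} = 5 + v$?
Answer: $-9936 - \frac{69 i \sqrt{286}}{13} \approx -9936.0 - 89.761 i$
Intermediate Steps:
$D = -1$
$P{\left(K,N \right)} = \frac{5 + N}{5 + K}$
$\left(144 + \sqrt{h{\left(-7,5 \right)} + P{\left(8,D \right)}}\right) \left(-69\right) = \left(144 + \sqrt{\left(5 - 7\right) + \frac{5 - 1}{5 + 8}}\right) \left(-69\right) = \left(144 + \sqrt{-2 + \frac{1}{13} \cdot 4}\right) \left(-69\right) = \left(144 + \sqrt{-2 + \frac{4}{13}}\right) \left(-69\right) = \left(144 + \sqrt{- \frac{22}{13}}\right) \left(-69\right) = \left(144 + \frac{i \sqrt{286}}{13}\right) \left(-69\right) = -9936 - \frac{69 i \sqrt{286}}{13}$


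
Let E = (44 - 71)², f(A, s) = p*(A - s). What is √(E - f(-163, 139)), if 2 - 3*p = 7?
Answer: √2031/3 ≈ 15.022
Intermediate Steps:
p = -5/3 (p = ⅔ - ⅓*7 = ⅔ - 7/3 = -5/3 ≈ -1.6667)
f(A, s) = -5*A/3 + 5*s/3 (f(A, s) = -5*(A - s)/3 = -5*A/3 + 5*s/3)
E = 729 (E = (-27)² = 729)
√(E - f(-163, 139)) = √(729 - (-5/3*(-163) + (5/3)*139)) = √(729 - (815/3 + 695/3)) = √(729 - 1*1510/3) = √(729 - 1510/3) = √(677/3) = √2031/3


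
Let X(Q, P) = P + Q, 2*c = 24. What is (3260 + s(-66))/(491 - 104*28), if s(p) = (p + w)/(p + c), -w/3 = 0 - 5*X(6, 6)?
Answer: -109/81 ≈ -1.3457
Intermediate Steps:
c = 12 (c = (½)*24 = 12)
w = 180 (w = -3*(0 - 5*(6 + 6)) = -3*(0 - 5*12) = -3*(0 - 60) = -3*(-60) = 180)
s(p) = (180 + p)/(12 + p) (s(p) = (p + 180)/(p + 12) = (180 + p)/(12 + p))
(3260 + s(-66))/(491 - 104*28) = (3260 + (180 - 66)/(12 - 66))/(491 - 104*28) = (3260 + 114/(-54))/(491 - 2912) = (3260 - 1/54*114)/(-2421) = (3260 - 19/9)*(-1/2421) = (29321/9)*(-1/2421) = -109/81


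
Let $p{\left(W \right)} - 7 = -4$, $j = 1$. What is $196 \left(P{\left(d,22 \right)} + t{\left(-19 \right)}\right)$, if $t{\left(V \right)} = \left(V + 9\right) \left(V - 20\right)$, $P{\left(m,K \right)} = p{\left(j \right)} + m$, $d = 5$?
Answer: $78008$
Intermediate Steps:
$p{\left(W \right)} = 3$ ($p{\left(W \right)} = 7 - 4 = 3$)
$P{\left(m,K \right)} = 3 + m$
$t{\left(V \right)} = \left(-20 + V\right) \left(9 + V\right)$ ($t{\left(V \right)} = \left(9 + V\right) \left(-20 + V\right) = \left(-20 + V\right) \left(9 + V\right)$)
$196 \left(P{\left(d,22 \right)} + t{\left(-19 \right)}\right) = 196 \left(\left(3 + 5\right) - \left(-29 - 361\right)\right) = 196 \left(8 + \left(-180 + 361 + 209\right)\right) = 196 \left(8 + 390\right) = 196 \cdot 398 = 78008$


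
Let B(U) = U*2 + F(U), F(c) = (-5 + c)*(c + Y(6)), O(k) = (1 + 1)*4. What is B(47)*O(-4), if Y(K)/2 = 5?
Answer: 19904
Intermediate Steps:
O(k) = 8 (O(k) = 2*4 = 8)
Y(K) = 10 (Y(K) = 2*5 = 10)
F(c) = (-5 + c)*(10 + c) (F(c) = (-5 + c)*(c + 10) = (-5 + c)*(10 + c))
B(U) = -50 + U**2 + 7*U (B(U) = U*2 + (-50 + U**2 + 5*U) = 2*U + (-50 + U**2 + 5*U) = -50 + U**2 + 7*U)
B(47)*O(-4) = (-50 + 47**2 + 7*47)*8 = (-50 + 2209 + 329)*8 = 2488*8 = 19904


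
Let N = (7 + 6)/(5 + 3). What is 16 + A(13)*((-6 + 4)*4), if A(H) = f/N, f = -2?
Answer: 336/13 ≈ 25.846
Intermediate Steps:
N = 13/8 ≈ 1.6250
A(H) = -16/13 (A(H) = -2/13/8 = -2*8/13 = -16/13)
16 + A(13)*((-6 + 4)*4) = 16 - 16*(-6 + 4)*4/13 = 16 - (-32)*4/13 = 16 - 16/13*(-8) = 16 + 128/13 = 336/13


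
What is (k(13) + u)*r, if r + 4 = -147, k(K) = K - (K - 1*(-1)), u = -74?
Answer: 11325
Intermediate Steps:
k(K) = -1 (k(K) = K - (K + 1) = K - (1 + K) = K + (-1 - K) = -1)
r = -151 (r = -4 - 147 = -151)
(k(13) + u)*r = (-1 - 74)*(-151) = -75*(-151) = 11325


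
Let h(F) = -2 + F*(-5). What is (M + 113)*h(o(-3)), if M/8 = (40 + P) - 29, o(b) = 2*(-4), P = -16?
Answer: 2774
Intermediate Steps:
o(b) = -8
h(F) = -2 - 5*F
M = -40 (M = 8*((40 - 16) - 29) = 8*(24 - 29) = 8*(-5) = -40)
(M + 113)*h(o(-3)) = (-40 + 113)*(-2 - 5*(-8)) = 73*(-2 + 40) = 73*38 = 2774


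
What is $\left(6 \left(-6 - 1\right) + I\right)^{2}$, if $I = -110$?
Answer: $23104$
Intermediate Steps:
$\left(6 \left(-6 - 1\right) + I\right)^{2} = \left(6 \left(-6 - 1\right) - 110\right)^{2} = \left(6 \left(-7\right) - 110\right)^{2} = \left(-42 - 110\right)^{2} = \left(-152\right)^{2} = 23104$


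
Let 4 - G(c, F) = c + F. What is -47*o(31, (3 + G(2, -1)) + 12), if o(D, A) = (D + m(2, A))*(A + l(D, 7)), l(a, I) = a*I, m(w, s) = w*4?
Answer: -430755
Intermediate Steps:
m(w, s) = 4*w
l(a, I) = I*a
G(c, F) = 4 - F - c (G(c, F) = 4 - (c + F) = 4 - (F + c) = 4 + (-F - c) = 4 - F - c)
o(D, A) = (8 + D)*(A + 7*D) (o(D, A) = (D + 4*2)*(A + 7*D) = (D + 8)*(A + 7*D) = (8 + D)*(A + 7*D))
-47*o(31, (3 + G(2, -1)) + 12) = -47*(7*31² + 8*((3 + (4 - 1*(-1) - 1*2)) + 12) + 56*31 + ((3 + (4 - 1*(-1) - 1*2)) + 12)*31) = -47*(7*961 + 8*((3 + (4 + 1 - 2)) + 12) + 1736 + ((3 + (4 + 1 - 2)) + 12)*31) = -47*(6727 + 8*((3 + 3) + 12) + 1736 + ((3 + 3) + 12)*31) = -47*(6727 + 8*(6 + 12) + 1736 + (6 + 12)*31) = -47*(6727 + 8*18 + 1736 + 18*31) = -47*(6727 + 144 + 1736 + 558) = -47*9165 = -430755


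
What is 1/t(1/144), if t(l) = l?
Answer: 144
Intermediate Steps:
1/t(1/144) = 1/(1/144) = 144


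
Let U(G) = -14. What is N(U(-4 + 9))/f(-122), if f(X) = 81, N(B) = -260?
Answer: -260/81 ≈ -3.2099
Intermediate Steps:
N(U(-4 + 9))/f(-122) = -260/81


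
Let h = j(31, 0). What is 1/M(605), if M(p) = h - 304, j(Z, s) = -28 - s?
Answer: -1/332 ≈ -0.0030120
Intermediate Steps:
h = -28 (h = -28 - 1*0 = -28 + 0 = -28)
M(p) = -332 (M(p) = -28 - 304 = -332)
1/M(605) = 1/(-332) = -1/332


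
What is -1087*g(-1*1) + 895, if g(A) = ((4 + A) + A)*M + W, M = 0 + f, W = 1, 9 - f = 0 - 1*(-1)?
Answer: -17584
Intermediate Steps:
f = 8 (f = 9 - (0 - 1*(-1)) = 9 - (0 + 1) = 9 - 1*1 = 9 - 1 = 8)
M = 8 (M = 0 + 8 = 8)
g(A) = 33 + 16*A (g(A) = ((4 + A) + A)*8 + 1 = (4 + 2*A)*8 + 1 = (32 + 16*A) + 1 = 33 + 16*A)
-1087*g(-1*1) + 895 = -1087*(33 + 16*(-1*1)) + 895 = -1087*(33 + 16*(-1)) + 895 = -1087*(33 - 16) + 895 = -1087*17 + 895 = -18479 + 895 = -17584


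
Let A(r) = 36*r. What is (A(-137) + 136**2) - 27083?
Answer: -13519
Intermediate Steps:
(A(-137) + 136**2) - 27083 = (36*(-137) + 136**2) - 27083 = (-4932 + 18496) - 27083 = 13564 - 27083 = -13519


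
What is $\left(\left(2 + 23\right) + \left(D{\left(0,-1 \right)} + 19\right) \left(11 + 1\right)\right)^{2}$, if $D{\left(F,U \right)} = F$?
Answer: $64009$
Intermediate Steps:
$\left(\left(2 + 23\right) + \left(D{\left(0,-1 \right)} + 19\right) \left(11 + 1\right)\right)^{2} = \left(\left(2 + 23\right) + \left(0 + 19\right) \left(11 + 1\right)\right)^{2} = \left(25 + 19 \cdot 12\right)^{2} = \left(25 + 228\right)^{2} = 253^{2} = 64009$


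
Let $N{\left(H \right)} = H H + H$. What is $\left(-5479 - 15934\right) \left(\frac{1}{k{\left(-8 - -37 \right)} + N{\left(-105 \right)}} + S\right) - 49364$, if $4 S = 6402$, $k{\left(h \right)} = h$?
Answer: $- \frac{751558465035}{21898} \approx -3.4321 \cdot 10^{7}$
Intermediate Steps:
$N{\left(H \right)} = H + H^{2}$ ($N{\left(H \right)} = H^{2} + H = H + H^{2}$)
$S = \frac{3201}{2}$ ($S = \frac{1}{4} \cdot 6402 = \frac{3201}{2} \approx 1600.5$)
$\left(-5479 - 15934\right) \left(\frac{1}{k{\left(-8 - -37 \right)} + N{\left(-105 \right)}} + S\right) - 49364 = \left(-5479 - 15934\right) \left(\frac{1}{\left(-8 - -37\right) - 105 \left(1 - 105\right)} + \frac{3201}{2}\right) - 49364 = - 21413 \left(\frac{1}{\left(-8 + 37\right) - -10920} + \frac{3201}{2}\right) - 49364 = - 21413 \left(\frac{1}{29 + 10920} + \frac{3201}{2}\right) - 49364 = - 21413 \left(\frac{1}{10949} + \frac{3201}{2}\right) - 49364 = \left(-21413\right) \frac{35047751}{21898} - 49364 = - \frac{750477492163}{21898} - 49364 = - \frac{751558465035}{21898}$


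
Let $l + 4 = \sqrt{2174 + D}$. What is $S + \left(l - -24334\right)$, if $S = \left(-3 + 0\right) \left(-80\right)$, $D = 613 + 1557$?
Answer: $24570 + 2 \sqrt{1086} \approx 24636.0$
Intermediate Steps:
$D = 2170$
$l = -4 + 2 \sqrt{1086}$ ($l = -4 + \sqrt{2174 + 2170} = -4 + \sqrt{4344} = -4 + 2 \sqrt{1086} \approx 61.909$)
$S = 240$ ($S = \left(-3\right) \left(-80\right) = 240$)
$S + \left(l - -24334\right) = 240 - \left(-24330 - 2 \sqrt{1086}\right) = 240 + \left(\left(-4 + 2 \sqrt{1086}\right) + 24334\right) = 240 + \left(24330 + 2 \sqrt{1086}\right) = 24570 + 2 \sqrt{1086}$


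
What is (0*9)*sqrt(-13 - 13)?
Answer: 0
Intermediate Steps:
(0*9)*sqrt(-13 - 13) = 0*sqrt(-26) = 0*(I*sqrt(26)) = 0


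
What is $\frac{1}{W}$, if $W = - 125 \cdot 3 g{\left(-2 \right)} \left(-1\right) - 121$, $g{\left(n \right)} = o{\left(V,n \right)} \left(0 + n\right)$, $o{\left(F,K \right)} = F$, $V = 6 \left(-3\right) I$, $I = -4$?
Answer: $- \frac{1}{54121} \approx -1.8477 \cdot 10^{-5}$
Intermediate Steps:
$V = 72$ ($V = 6 \left(-3\right) \left(-4\right) = \left(-18\right) \left(-4\right) = 72$)
$g{\left(n \right)} = 72 n$ ($g{\left(n \right)} = 72 \left(0 + n\right) = 72 n$)
$W = -54121$ ($W = - 125 \cdot 3 \cdot 72 \left(-2\right) \left(-1\right) - 121 = - 125 \cdot 3 \left(-144\right) \left(-1\right) - 121 = - 125 \left(\left(-432\right) \left(-1\right)\right) - 121 = \left(-125\right) 432 - 121 = -54000 - 121 = -54121$)
$\frac{1}{W} = \frac{1}{-54121} = - \frac{1}{54121}$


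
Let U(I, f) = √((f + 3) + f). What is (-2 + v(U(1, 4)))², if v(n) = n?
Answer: (2 - √11)² ≈ 1.7335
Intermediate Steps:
U(I, f) = √(3 + 2*f) (U(I, f) = √((3 + f) + f) = √(3 + 2*f))
(-2 + v(U(1, 4)))² = (-2 + √(3 + 2*4))² = (-2 + √(3 + 8))² = (-2 + √11)²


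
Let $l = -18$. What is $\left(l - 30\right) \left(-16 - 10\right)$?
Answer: $1248$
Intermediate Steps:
$\left(l - 30\right) \left(-16 - 10\right) = \left(-18 - 30\right) \left(-16 - 10\right) = - 48 \left(-16 - 10\right) = \left(-48\right) \left(-26\right) = 1248$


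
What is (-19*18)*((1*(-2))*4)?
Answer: 2736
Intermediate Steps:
(-19*18)*((1*(-2))*4) = -(-684)*4 = -342*(-8) = 2736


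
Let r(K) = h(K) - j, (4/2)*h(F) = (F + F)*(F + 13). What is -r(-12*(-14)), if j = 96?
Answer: -30312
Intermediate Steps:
h(F) = F*(13 + F) (h(F) = ((F + F)*(F + 13))/2 = ((2*F)*(13 + F))/2 = (2*F*(13 + F))/2 = F*(13 + F))
r(K) = -96 + K*(13 + K) (r(K) = K*(13 + K) - 1*96 = K*(13 + K) - 96 = -96 + K*(13 + K))
-r(-12*(-14)) = -(-96 + (-12*(-14))*(13 - 12*(-14))) = -(-96 + 168*(13 + 168)) = -(-96 + 168*181) = -(-96 + 30408) = -1*30312 = -30312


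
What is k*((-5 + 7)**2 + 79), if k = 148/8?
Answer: 3071/2 ≈ 1535.5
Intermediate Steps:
k = 37/2 (k = 148*(1/8) = 37/2 ≈ 18.500)
k*((-5 + 7)**2 + 79) = 37*((-5 + 7)**2 + 79)/2 = 37*(2**2 + 79)/2 = 37*(4 + 79)/2 = (37/2)*83 = 3071/2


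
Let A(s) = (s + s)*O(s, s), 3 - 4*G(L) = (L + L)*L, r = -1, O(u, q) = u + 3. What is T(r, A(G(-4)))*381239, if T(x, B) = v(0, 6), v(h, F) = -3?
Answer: -1143717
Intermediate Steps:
O(u, q) = 3 + u
G(L) = 3/4 - L**2/2 (G(L) = 3/4 - (L + L)*L/4 = 3/4 - 2*L*L/4 = 3/4 - L**2/2)
A(s) = 2*s*(3 + s) (A(s) = (s + s)*(3 + s) = (2*s)*(3 + s) = 2*s*(3 + s))
T(x, B) = -3
T(r, A(G(-4)))*381239 = -3*381239 = -1143717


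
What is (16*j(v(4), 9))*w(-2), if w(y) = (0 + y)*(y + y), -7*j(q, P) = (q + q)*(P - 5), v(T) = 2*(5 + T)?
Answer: -18432/7 ≈ -2633.1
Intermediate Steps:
v(T) = 10 + 2*T
j(q, P) = -2*q*(-5 + P)/7 (j(q, P) = -(q + q)*(P - 5)/7 = -2*q*(-5 + P)/7)
w(y) = 2*y² (w(y) = y*(2*y) = 2*y²)
(16*j(v(4), 9))*w(-2) = (16*(2*(10 + 2*4)*(5 - 1*9)/7))*(2*(-2)²) = (16*(2*(10 + 8)*(5 - 9)/7))*(2*4) = (16*((2/7)*18*(-4)))*8 = (16*(-144/7))*8 = -2304/7*8 = -18432/7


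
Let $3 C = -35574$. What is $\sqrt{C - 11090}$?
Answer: $2 i \sqrt{5737} \approx 151.49 i$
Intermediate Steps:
$C = -11858$ ($C = \frac{1}{3} \left(-35574\right) = -11858$)
$\sqrt{C - 11090} = \sqrt{-11858 - 11090} = \sqrt{-22948} = 2 i \sqrt{5737}$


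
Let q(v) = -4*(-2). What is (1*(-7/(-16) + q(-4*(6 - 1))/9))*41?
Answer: 7831/144 ≈ 54.382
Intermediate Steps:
q(v) = 8
(1*(-7/(-16) + q(-4*(6 - 1))/9))*41 = (1*(-7/(-16) + 8/9))*41 = (1*(-7*(-1/16) + 8*(1/9)))*41 = (1*(7/16 + 8/9))*41 = (1*(191/144))*41 = (191/144)*41 = 7831/144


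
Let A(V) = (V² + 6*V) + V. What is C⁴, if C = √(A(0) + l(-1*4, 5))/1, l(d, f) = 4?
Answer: 16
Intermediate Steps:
A(V) = V² + 7*V
C = 2 (C = √(0*(7 + 0) + 4)/1 = √(0*7 + 4)*1 = √(0 + 4)*1 = √4*1 = 2*1 = 2)
C⁴ = 2⁴ = 16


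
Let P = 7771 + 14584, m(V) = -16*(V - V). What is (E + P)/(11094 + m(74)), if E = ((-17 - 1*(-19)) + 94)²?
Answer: 31571/11094 ≈ 2.8458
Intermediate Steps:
m(V) = 0 (m(V) = -16*0 = 0)
E = 9216 (E = ((-17 + 19) + 94)² = (2 + 94)² = 96² = 9216)
P = 22355
(E + P)/(11094 + m(74)) = (9216 + 22355)/(11094 + 0) = 31571/11094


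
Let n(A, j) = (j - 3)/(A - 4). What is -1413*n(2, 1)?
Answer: -1413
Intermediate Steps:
n(A, j) = (-3 + j)/(-4 + A)
-1413*n(2, 1) = -1413*(-3 + 1)/(-4 + 2) = -1413*(-2)/(-2) = -(-1413)*(-2)/2 = -1413*1 = -1413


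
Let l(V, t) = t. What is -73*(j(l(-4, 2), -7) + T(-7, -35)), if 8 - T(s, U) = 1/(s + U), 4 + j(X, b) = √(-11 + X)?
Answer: -12337/42 - 219*I ≈ -293.74 - 219.0*I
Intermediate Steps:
j(X, b) = -4 + √(-11 + X)
T(s, U) = 8 - 1/(U + s) (T(s, U) = 8 - 1/(s + U) = 8 - 1/(U + s))
-73*(j(l(-4, 2), -7) + T(-7, -35)) = -73*((-4 + √(-11 + 2)) + (-1 + 8*(-35) + 8*(-7))/(-35 - 7)) = -73*((-4 + √(-9)) + (-1 - 280 - 56)/(-42)) = -73*((-4 + 3*I) - 1/42*(-337)) = -73*((-4 + 3*I) + 337/42) = -73*(169/42 + 3*I) = -12337/42 - 219*I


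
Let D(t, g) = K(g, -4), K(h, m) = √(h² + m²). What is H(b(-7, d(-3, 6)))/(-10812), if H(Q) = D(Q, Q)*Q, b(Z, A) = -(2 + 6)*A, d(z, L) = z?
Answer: -8*√37/901 ≈ -0.054009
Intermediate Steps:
D(t, g) = √(16 + g²) (D(t, g) = √(g² + (-4)²) = √(g² + 16) = √(16 + g²))
b(Z, A) = -8*A
H(Q) = Q*√(16 + Q²) (H(Q) = √(16 + Q²)*Q = Q*√(16 + Q²))
H(b(-7, d(-3, 6)))/(-10812) = ((-8*(-3))*√(16 + (-8*(-3))²))/(-10812) = (24*√(16 + 24²))*(-1/10812) = (24*√(16 + 576))*(-1/10812) = (24*√592)*(-1/10812) = (24*(4*√37))*(-1/10812) = (96*√37)*(-1/10812) = -8*√37/901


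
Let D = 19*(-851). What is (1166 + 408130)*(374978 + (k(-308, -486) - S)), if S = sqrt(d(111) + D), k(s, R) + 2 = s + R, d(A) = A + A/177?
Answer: 153151195872 - 1227888*I*sqrt(6210635)/59 ≈ 1.5315e+11 - 5.1865e+7*I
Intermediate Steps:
d(A) = 178*A/177 (d(A) = A + A*(1/177) = A + A/177 = 178*A/177)
D = -16169
k(s, R) = -2 + R + s (k(s, R) = -2 + (s + R) = -2 + (R + s) = -2 + R + s)
S = 3*I*sqrt(6210635)/59 (S = sqrt((178/177)*111 - 16169) = sqrt(6586/59 - 16169) = sqrt(-947385/59) = 3*I*sqrt(6210635)/59 ≈ 126.72*I)
(1166 + 408130)*(374978 + (k(-308, -486) - S)) = (1166 + 408130)*(374978 + ((-2 - 486 - 308) - 3*I*sqrt(6210635)/59)) = 409296*(374978 + (-796 - 3*I*sqrt(6210635)/59)) = 409296*(374182 - 3*I*sqrt(6210635)/59) = 153151195872 - 1227888*I*sqrt(6210635)/59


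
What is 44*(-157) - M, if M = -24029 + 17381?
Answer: -260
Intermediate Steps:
M = -6648
44*(-157) - M = 44*(-157) - 1*(-6648) = -6908 + 6648 = -260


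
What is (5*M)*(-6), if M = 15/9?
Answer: -50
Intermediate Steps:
M = 5/3 (M = 15*(⅑) = 5/3 ≈ 1.6667)
(5*M)*(-6) = (5*(5/3))*(-6) = (25/3)*(-6) = -50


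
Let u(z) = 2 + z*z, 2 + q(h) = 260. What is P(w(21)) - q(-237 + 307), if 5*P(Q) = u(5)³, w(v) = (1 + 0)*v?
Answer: 18393/5 ≈ 3678.6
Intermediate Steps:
q(h) = 258 (q(h) = -2 + 260 = 258)
w(v) = v (w(v) = 1*v = v)
u(z) = 2 + z²
P(Q) = 19683/5 (P(Q) = (2 + 5²)³/5 = (2 + 25)³/5 = (⅕)*27³ = (⅕)*19683 = 19683/5)
P(w(21)) - q(-237 + 307) = 19683/5 - 1*258 = 19683/5 - 258 = 18393/5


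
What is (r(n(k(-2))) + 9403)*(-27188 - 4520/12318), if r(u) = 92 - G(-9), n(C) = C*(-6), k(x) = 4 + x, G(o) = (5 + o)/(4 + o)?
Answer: -7949168578592/30795 ≈ -2.5813e+8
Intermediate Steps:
G(o) = (5 + o)/(4 + o)
n(C) = -6*C
r(u) = 456/5 (r(u) = 92 - (5 - 9)/(4 - 9) = 92 - (-4)/(-5) = 92 - (-1)*(-4)/5 = 92 - 1*⅘ = 92 - ⅘ = 456/5)
(r(n(k(-2))) + 9403)*(-27188 - 4520/12318) = (456/5 + 9403)*(-27188 - 4520/12318) = 47471*(-27188 - 4520*1/12318)/5 = 47471*(-27188 - 2260/6159)/5 = (47471/5)*(-167453152/6159) = -7949168578592/30795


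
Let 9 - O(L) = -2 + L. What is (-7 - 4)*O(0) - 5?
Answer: -126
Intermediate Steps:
O(L) = 11 - L (O(L) = 9 - (-2 + L) = 9 + (2 - L) = 11 - L)
(-7 - 4)*O(0) - 5 = (-7 - 4)*(11 - 1*0) - 5 = -11*(11 + 0) - 5 = -11*11 - 5 = -121 - 5 = -126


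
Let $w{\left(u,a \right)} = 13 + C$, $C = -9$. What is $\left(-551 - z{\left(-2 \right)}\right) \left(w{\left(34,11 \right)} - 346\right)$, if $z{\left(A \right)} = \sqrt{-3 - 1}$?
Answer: $188442 + 684 i \approx 1.8844 \cdot 10^{5} + 684.0 i$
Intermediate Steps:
$z{\left(A \right)} = 2 i$ ($z{\left(A \right)} = \sqrt{-4} = 2 i$)
$w{\left(u,a \right)} = 4$ ($w{\left(u,a \right)} = 13 - 9 = 4$)
$\left(-551 - z{\left(-2 \right)}\right) \left(w{\left(34,11 \right)} - 346\right) = \left(-551 - 2 i\right) \left(4 - 346\right) = \left(-551 - 2 i\right) \left(-342\right) = 188442 + 684 i$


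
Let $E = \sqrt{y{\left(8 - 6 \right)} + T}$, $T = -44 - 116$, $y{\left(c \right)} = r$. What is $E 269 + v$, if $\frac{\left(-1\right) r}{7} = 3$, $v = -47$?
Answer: $-47 + 269 i \sqrt{181} \approx -47.0 + 3619.0 i$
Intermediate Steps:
$r = -21$ ($r = \left(-7\right) 3 = -21$)
$y{\left(c \right)} = -21$
$T = -160$ ($T = -44 - 116 = -160$)
$E = i \sqrt{181}$ ($E = \sqrt{-21 - 160} = \sqrt{-181} = i \sqrt{181} \approx 13.454 i$)
$E 269 + v = i \sqrt{181} \cdot 269 - 47 = 269 i \sqrt{181} - 47 = -47 + 269 i \sqrt{181}$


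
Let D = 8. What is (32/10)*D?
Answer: 128/5 ≈ 25.600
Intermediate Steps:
(32/10)*D = (32/10)*8 = (32*(⅒))*8 = (16/5)*8 = 128/5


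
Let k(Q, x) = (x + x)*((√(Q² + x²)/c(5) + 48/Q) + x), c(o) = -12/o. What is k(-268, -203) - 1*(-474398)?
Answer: 37311544/67 + 1015*√113033/6 ≈ 6.1376e+5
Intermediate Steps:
k(Q, x) = 2*x*(x + 48/Q - 5*√(Q² + x²)/12) (k(Q, x) = (x + x)*((√(Q² + x²)/((-12/5)) + 48/Q) + x) = (2*x)*((√(Q² + x²)/((-12*⅕)) + 48/Q) + x) = (2*x)*((√(Q² + x²)/(-12/5) + 48/Q) + x) = (2*x)*((√(Q² + x²)*(-5/12) + 48/Q) + x) = (2*x)*((-5*√(Q² + x²)/12 + 48/Q) + x) = (2*x)*((48/Q - 5*√(Q² + x²)/12) + x) = (2*x)*(x + 48/Q - 5*√(Q² + x²)/12) = 2*x*(x + 48/Q - 5*√(Q² + x²)/12))
k(-268, -203) - 1*(-474398) = (⅙)*(-203)*(576 - 268*(-5*√((-268)² + (-203)²) + 12*(-203)))/(-268) - 1*(-474398) = (⅙)*(-203)*(-1/268)*(576 - 268*(-5*√(71824 + 41209) - 2436)) + 474398 = (⅙)*(-203)*(-1/268)*(576 - 268*(-5*√113033 - 2436)) + 474398 = (⅙)*(-203)*(-1/268)*(576 - 268*(-2436 - 5*√113033)) + 474398 = (⅙)*(-203)*(-1/268)*(576 + (652848 + 1340*√113033)) + 474398 = (⅙)*(-203)*(-1/268)*(653424 + 1340*√113033) + 474398 = (5526878/67 + 1015*√113033/6) + 474398 = 37311544/67 + 1015*√113033/6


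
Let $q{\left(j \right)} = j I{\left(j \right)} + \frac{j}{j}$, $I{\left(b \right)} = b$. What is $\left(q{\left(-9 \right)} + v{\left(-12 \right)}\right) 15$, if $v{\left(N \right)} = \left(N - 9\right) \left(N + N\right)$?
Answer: $8790$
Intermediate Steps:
$q{\left(j \right)} = 1 + j^{2}$ ($q{\left(j \right)} = j j + \frac{j}{j} = j^{2} + 1 = 1 + j^{2}$)
$v{\left(N \right)} = 2 N \left(-9 + N\right)$ ($v{\left(N \right)} = \left(-9 + N\right) 2 N = 2 N \left(-9 + N\right)$)
$\left(q{\left(-9 \right)} + v{\left(-12 \right)}\right) 15 = \left(\left(1 + \left(-9\right)^{2}\right) + 2 \left(-12\right) \left(-9 - 12\right)\right) 15 = \left(\left(1 + 81\right) + 2 \left(-12\right) \left(-21\right)\right) 15 = \left(82 + 504\right) 15 = 586 \cdot 15 = 8790$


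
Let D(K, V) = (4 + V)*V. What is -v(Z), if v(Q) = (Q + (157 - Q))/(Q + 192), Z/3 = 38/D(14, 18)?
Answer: -10362/12691 ≈ -0.81648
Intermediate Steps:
D(K, V) = V*(4 + V)
Z = 19/66 (Z = 3*(38/((18*(4 + 18)))) = 3*(38/((18*22))) = 3*(38/396) = 3*(38*(1/396)) = 3*(19/198) = 19/66 ≈ 0.28788)
v(Q) = 157/(192 + Q)
-v(Z) = -157/(192 + 19/66) = -157/12691/66 = -157*66/12691 = -1*10362/12691 = -10362/12691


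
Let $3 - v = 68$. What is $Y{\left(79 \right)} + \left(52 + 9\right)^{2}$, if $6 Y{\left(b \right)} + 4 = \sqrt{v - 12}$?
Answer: $\frac{11161}{3} + \frac{i \sqrt{77}}{6} \approx 3720.3 + 1.4625 i$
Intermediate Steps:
$v = -65$ ($v = 3 - 68 = -65$)
$Y{\left(b \right)} = - \frac{2}{3} + \frac{i \sqrt{77}}{6}$ ($Y{\left(b \right)} = - \frac{2}{3} + \frac{\sqrt{-65 - 12}}{6} = - \frac{2}{3} + \frac{\sqrt{-77}}{6} = - \frac{2}{3} + \frac{i \sqrt{77}}{6}$)
$Y{\left(79 \right)} + \left(52 + 9\right)^{2} = \left(- \frac{2}{3} + \frac{i \sqrt{77}}{6}\right) + \left(52 + 9\right)^{2} = \left(- \frac{2}{3} + \frac{i \sqrt{77}}{6}\right) + 61^{2} = \left(- \frac{2}{3} + \frac{i \sqrt{77}}{6}\right) + 3721 = \frac{11161}{3} + \frac{i \sqrt{77}}{6}$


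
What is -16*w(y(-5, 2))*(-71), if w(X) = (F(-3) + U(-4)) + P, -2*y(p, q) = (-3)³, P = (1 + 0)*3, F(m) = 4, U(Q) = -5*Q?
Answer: 30672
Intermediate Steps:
P = 3 (P = 1*3 = 3)
y(p, q) = 27/2 (y(p, q) = -½*(-3)³ = -½*(-27) = 27/2)
w(X) = 27 (w(X) = (4 - 5*(-4)) + 3 = (4 + 20) + 3 = 24 + 3 = 27)
-16*w(y(-5, 2))*(-71) = -16*27*(-71) = -432*(-71) = 30672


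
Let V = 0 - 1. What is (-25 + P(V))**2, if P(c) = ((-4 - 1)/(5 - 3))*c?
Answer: 2025/4 ≈ 506.25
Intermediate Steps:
V = -1
P(c) = -5*c/2 (P(c) = (-5/2)*c = (-5*1/2)*c = -5*c/2)
(-25 + P(V))**2 = (-25 - 5/2*(-1))**2 = (-25 + 5/2)**2 = (-45/2)**2 = 2025/4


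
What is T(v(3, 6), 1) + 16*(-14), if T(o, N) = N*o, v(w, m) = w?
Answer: -221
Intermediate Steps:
T(v(3, 6), 1) + 16*(-14) = 1*3 + 16*(-14) = 3 - 224 = -221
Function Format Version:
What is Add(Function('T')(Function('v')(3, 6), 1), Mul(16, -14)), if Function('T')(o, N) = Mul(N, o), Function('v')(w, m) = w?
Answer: -221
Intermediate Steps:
Add(Function('T')(Function('v')(3, 6), 1), Mul(16, -14)) = Add(Mul(1, 3), Mul(16, -14)) = Add(3, -224) = -221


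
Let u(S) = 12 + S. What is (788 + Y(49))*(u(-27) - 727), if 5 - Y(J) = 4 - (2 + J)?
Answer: -623280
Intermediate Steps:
Y(J) = 3 + J (Y(J) = 5 - (4 - (2 + J)) = 5 - (4 + (-2 - J)) = 5 - (2 - J) = 5 + (-2 + J) = 3 + J)
(788 + Y(49))*(u(-27) - 727) = (788 + (3 + 49))*((12 - 27) - 727) = (788 + 52)*(-15 - 727) = 840*(-742) = -623280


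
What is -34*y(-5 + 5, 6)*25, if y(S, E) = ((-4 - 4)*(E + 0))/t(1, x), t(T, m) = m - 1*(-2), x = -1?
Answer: 40800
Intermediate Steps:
t(T, m) = 2 + m (t(T, m) = m + 2 = 2 + m)
y(S, E) = -8*E (y(S, E) = ((-4 - 4)*(E + 0))/(2 - 1) = -8*E/1 = -8*E*1 = -8*E)
-34*y(-5 + 5, 6)*25 = -(-272)*6*25 = -34*(-48)*25 = 1632*25 = 40800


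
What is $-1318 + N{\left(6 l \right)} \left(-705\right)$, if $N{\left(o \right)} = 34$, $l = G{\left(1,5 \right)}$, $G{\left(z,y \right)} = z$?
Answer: $-25288$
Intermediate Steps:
$l = 1$
$-1318 + N{\left(6 l \right)} \left(-705\right) = -1318 + 34 \left(-705\right) = -1318 - 23970 = -25288$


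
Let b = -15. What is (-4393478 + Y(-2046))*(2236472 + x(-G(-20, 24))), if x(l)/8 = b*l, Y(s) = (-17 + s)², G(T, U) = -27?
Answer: -307089499088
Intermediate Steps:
x(l) = -120*l (x(l) = 8*(-15*l) = -120*l)
(-4393478 + Y(-2046))*(2236472 + x(-G(-20, 24))) = (-4393478 + (-17 - 2046)²)*(2236472 - (-120)*(-27)) = (-4393478 + (-2063)²)*(2236472 - 120*27) = (-4393478 + 4255969)*(2236472 - 3240) = -137509*2233232 = -307089499088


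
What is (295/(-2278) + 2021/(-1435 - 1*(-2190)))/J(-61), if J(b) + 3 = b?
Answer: -4381113/110072960 ≈ -0.039802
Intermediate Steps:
J(b) = -3 + b
(295/(-2278) + 2021/(-1435 - 1*(-2190)))/J(-61) = (295/(-2278) + 2021/(-1435 - 1*(-2190)))/(-3 - 61) = (295*(-1/2278) + 2021/(-1435 + 2190))/(-64) = (-295/2278 + 2021/755)*(-1/64) = (4381113/1719890)*(-1/64) = -4381113/110072960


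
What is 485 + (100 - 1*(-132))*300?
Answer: 70085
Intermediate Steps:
485 + (100 - 1*(-132))*300 = 485 + (100 + 132)*300 = 485 + 232*300 = 485 + 69600 = 70085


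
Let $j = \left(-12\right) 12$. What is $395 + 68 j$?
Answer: $-9397$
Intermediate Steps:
$j = -144$
$395 + 68 j = 395 + 68 \left(-144\right) = 395 - 9792 = -9397$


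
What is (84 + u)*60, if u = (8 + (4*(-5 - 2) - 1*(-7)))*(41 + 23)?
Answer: -44880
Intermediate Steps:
u = -832 (u = (8 + (4*(-7) + 7))*64 = (8 + (-28 + 7))*64 = (8 - 21)*64 = -13*64 = -832)
(84 + u)*60 = (84 - 832)*60 = -748*60 = -44880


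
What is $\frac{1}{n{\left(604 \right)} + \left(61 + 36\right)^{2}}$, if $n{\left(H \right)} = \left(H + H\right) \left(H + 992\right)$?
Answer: $\frac{1}{1937377} \approx 5.1616 \cdot 10^{-7}$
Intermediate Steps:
$n{\left(H \right)} = 2 H \left(992 + H\right)$
$\frac{1}{n{\left(604 \right)} + \left(61 + 36\right)^{2}} = \frac{1}{2 \cdot 604 \left(992 + 604\right) + \left(61 + 36\right)^{2}} = \frac{1}{2 \cdot 604 \cdot 1596 + 97^{2}} = \frac{1}{1927968 + 9409} = \frac{1}{1937377}$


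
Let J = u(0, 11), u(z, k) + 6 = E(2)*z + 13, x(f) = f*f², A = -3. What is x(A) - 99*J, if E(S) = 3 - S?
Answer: -720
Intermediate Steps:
x(f) = f³
u(z, k) = 7 + z (u(z, k) = -6 + ((3 - 1*2)*z + 13) = -6 + ((3 - 2)*z + 13) = -6 + (1*z + 13) = -6 + (z + 13) = -6 + (13 + z) = 7 + z)
J = 7 (J = 7 + 0 = 7)
x(A) - 99*J = (-3)³ - 99*7 = -27 - 693 = -720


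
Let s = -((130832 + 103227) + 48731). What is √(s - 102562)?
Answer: 2*I*√96338 ≈ 620.77*I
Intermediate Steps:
s = -282790 (s = -(234059 + 48731) = -1*282790 = -282790)
√(s - 102562) = √(-282790 - 102562) = √(-385352) = 2*I*√96338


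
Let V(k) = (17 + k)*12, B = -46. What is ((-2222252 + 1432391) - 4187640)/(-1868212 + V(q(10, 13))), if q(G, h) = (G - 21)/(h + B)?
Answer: 1659167/622668 ≈ 2.6646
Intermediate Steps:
q(G, h) = (-21 + G)/(-46 + h) (q(G, h) = (G - 21)/(h - 46) = (-21 + G)/(-46 + h))
V(k) = 204 + 12*k
((-2222252 + 1432391) - 4187640)/(-1868212 + V(q(10, 13))) = ((-2222252 + 1432391) - 4187640)/(-1868212 + (204 + 12*((-21 + 10)/(-46 + 13)))) = (-789861 - 4187640)/(-1868212 + (204 + 12*(-11/(-33)))) = -4977501/(-1868212 + (204 + 12*(-1/33*(-11)))) = -4977501/(-1868212 + (204 + 12*(⅓))) = -4977501/(-1868212 + (204 + 4)) = -4977501/(-1868212 + 208) = -4977501/(-1868004) = -4977501*(-1/1868004) = 1659167/622668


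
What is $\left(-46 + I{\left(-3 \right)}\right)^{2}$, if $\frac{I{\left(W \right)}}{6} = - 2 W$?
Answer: $100$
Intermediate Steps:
$I{\left(W \right)} = - 12 W$ ($I{\left(W \right)} = 6 \left(- 2 W\right) = - 12 W$)
$\left(-46 + I{\left(-3 \right)}\right)^{2} = \left(-46 - -36\right)^{2} = \left(-46 + 36\right)^{2} = \left(-10\right)^{2} = 100$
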